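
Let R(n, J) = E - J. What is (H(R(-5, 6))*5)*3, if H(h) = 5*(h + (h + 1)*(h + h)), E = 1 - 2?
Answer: 5775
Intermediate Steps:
E = -1
R(n, J) = -1 - J
H(h) = 5*h + 10*h*(1 + h) (H(h) = 5*(h + (1 + h)*(2*h)) = 5*(h + 2*h*(1 + h)) = 5*h + 10*h*(1 + h))
(H(R(-5, 6))*5)*3 = ((5*(-1 - 1*6)*(3 + 2*(-1 - 1*6)))*5)*3 = ((5*(-1 - 6)*(3 + 2*(-1 - 6)))*5)*3 = ((5*(-7)*(3 + 2*(-7)))*5)*3 = ((5*(-7)*(3 - 14))*5)*3 = ((5*(-7)*(-11))*5)*3 = (385*5)*3 = 1925*3 = 5775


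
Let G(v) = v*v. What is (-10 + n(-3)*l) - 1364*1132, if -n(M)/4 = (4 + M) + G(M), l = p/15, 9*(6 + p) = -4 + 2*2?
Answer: -1544042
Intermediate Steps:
G(v) = v²
p = -6 (p = -6 + (-4 + 2*2)/9 = -6 + (-4 + 4)/9 = -6 + (⅑)*0 = -6 + 0 = -6)
l = -⅖ (l = -6/15 = -6*1/15 = -⅖ ≈ -0.40000)
n(M) = -16 - 4*M - 4*M² (n(M) = -4*((4 + M) + M²) = -4*(4 + M + M²) = -16 - 4*M - 4*M²)
(-10 + n(-3)*l) - 1364*1132 = (-10 + (-16 - 4*(-3) - 4*(-3)²)*(-⅖)) - 1364*1132 = (-10 + (-16 + 12 - 4*9)*(-⅖)) - 1544048 = (-10 + (-16 + 12 - 36)*(-⅖)) - 1544048 = (-10 - 40*(-⅖)) - 1544048 = (-10 + 16) - 1544048 = 6 - 1544048 = -1544042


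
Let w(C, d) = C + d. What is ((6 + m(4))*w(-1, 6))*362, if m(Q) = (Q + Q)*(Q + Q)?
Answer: 126700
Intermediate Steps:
m(Q) = 4*Q² (m(Q) = (2*Q)*(2*Q) = 4*Q²)
((6 + m(4))*w(-1, 6))*362 = ((6 + 4*4²)*(-1 + 6))*362 = ((6 + 4*16)*5)*362 = ((6 + 64)*5)*362 = (70*5)*362 = 350*362 = 126700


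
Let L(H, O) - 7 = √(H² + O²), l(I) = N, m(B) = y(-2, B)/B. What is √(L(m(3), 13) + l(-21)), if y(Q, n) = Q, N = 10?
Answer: √(153 + 15*√61)/3 ≈ 5.4788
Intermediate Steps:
m(B) = -2/B
l(I) = 10
L(H, O) = 7 + √(H² + O²)
√(L(m(3), 13) + l(-21)) = √((7 + √((-2/3)² + 13²)) + 10) = √((7 + √((-2*⅓)² + 169)) + 10) = √((7 + √((-⅔)² + 169)) + 10) = √((7 + √(4/9 + 169)) + 10) = √((7 + √(1525/9)) + 10) = √((7 + 5*√61/3) + 10) = √(17 + 5*√61/3)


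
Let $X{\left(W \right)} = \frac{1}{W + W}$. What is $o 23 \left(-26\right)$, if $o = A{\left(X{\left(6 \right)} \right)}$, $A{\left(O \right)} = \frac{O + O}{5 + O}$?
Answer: $- \frac{1196}{61} \approx -19.607$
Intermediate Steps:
$X{\left(W \right)} = \frac{1}{2 W}$
$A{\left(O \right)} = \frac{2 O}{5 + O}$
$o = \frac{2}{61}$ ($o = \frac{2 \frac{1}{2 \cdot 6}}{5 + \frac{1}{2 \cdot 6}} = \frac{2 \cdot \frac{1}{2} \cdot \frac{1}{6}}{5 + \frac{1}{2} \cdot \frac{1}{6}} = 2 \cdot \frac{1}{12} \frac{1}{5 + \frac{1}{12}} = 2 \cdot \frac{1}{12} \frac{1}{\frac{61}{12}} = 2 \cdot \frac{1}{12} \cdot \frac{12}{61} = \frac{2}{61} \approx 0.032787$)
$o 23 \left(-26\right) = \frac{2}{61} \cdot 23 \left(-26\right) = \frac{46}{61} \left(-26\right) = - \frac{1196}{61}$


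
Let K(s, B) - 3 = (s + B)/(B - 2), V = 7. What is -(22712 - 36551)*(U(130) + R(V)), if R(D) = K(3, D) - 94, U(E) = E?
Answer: 567399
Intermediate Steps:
K(s, B) = 3 + (B + s)/(-2 + B) (K(s, B) = 3 + (s + B)/(B - 2) = 3 + (B + s)/(-2 + B))
R(D) = -94 + (-3 + 4*D)/(-2 + D) (R(D) = (-6 + 3 + 4*D)/(-2 + D) - 94 = (-3 + 4*D)/(-2 + D) - 94 = -94 + (-3 + 4*D)/(-2 + D))
-(22712 - 36551)*(U(130) + R(V)) = -(22712 - 36551)*(130 + 5*(37 - 18*7)/(-2 + 7)) = -(-13839)*(130 + 5*(37 - 126)/5) = -(-13839)*(130 + 5*(⅕)*(-89)) = -(-13839)*(130 - 89) = -(-13839)*41 = -1*(-567399) = 567399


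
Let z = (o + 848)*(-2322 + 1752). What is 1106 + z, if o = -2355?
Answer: 860096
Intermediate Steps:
z = 858990 (z = (-2355 + 848)*(-2322 + 1752) = -1507*(-570) = 858990)
1106 + z = 1106 + 858990 = 860096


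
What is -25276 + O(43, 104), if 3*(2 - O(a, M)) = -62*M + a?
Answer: -23139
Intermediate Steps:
O(a, M) = 2 - a/3 + 62*M/3 (O(a, M) = 2 - (-62*M + a)/3 = 2 - (a - 62*M)/3 = 2 + (-a/3 + 62*M/3) = 2 - a/3 + 62*M/3)
-25276 + O(43, 104) = -25276 + (2 - ⅓*43 + (62/3)*104) = -25276 + (2 - 43/3 + 6448/3) = -25276 + 2137 = -23139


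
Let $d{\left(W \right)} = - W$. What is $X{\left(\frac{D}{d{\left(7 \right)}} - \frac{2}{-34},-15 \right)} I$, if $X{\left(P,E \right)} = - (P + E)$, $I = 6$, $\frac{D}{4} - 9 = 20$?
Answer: $\frac{22500}{119} \approx 189.08$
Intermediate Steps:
$D = 116$ ($D = 36 + 4 \cdot 20 = 36 + 80 = 116$)
$X{\left(P,E \right)} = - E - P$ ($X{\left(P,E \right)} = - (E + P) = - E - P$)
$X{\left(\frac{D}{d{\left(7 \right)}} - \frac{2}{-34},-15 \right)} I = \left(\left(-1\right) \left(-15\right) - \left(\frac{116}{\left(-1\right) 7} - \frac{2}{-34}\right)\right) 6 = \left(15 - \left(\frac{116}{-7} - - \frac{1}{17}\right)\right) 6 = \left(15 - \left(116 \left(- \frac{1}{7}\right) + \frac{1}{17}\right)\right) 6 = \left(15 - \left(- \frac{116}{7} + \frac{1}{17}\right)\right) 6 = \left(15 - - \frac{1965}{119}\right) 6 = \left(15 + \frac{1965}{119}\right) 6 = \frac{3750}{119} \cdot 6 = \frac{22500}{119}$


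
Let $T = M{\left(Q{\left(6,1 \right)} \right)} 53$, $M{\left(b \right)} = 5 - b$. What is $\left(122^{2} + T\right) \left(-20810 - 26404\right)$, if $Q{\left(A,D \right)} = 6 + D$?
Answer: $-697728492$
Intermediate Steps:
$T = -106$ ($T = \left(5 - \left(6 + 1\right)\right) 53 = \left(5 - 7\right) 53 = \left(-2\right) 53 = -106$)
$\left(122^{2} + T\right) \left(-20810 - 26404\right) = \left(122^{2} - 106\right) \left(-20810 - 26404\right) = \left(14884 - 106\right) \left(-47214\right) = 14778 \left(-47214\right) = -697728492$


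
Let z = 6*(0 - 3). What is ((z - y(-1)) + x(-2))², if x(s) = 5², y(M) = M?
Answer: 64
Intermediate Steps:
x(s) = 25
z = -18 (z = 6*(-3) = -18)
((z - y(-1)) + x(-2))² = ((-18 - 1*(-1)) + 25)² = ((-18 + 1) + 25)² = (-17 + 25)² = 8² = 64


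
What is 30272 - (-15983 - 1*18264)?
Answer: 64519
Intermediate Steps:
30272 - (-15983 - 1*18264) = 30272 - (-15983 - 18264) = 30272 - 1*(-34247) = 30272 + 34247 = 64519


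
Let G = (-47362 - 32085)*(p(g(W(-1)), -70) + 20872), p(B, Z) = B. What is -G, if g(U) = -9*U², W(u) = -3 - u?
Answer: 1655357692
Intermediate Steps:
G = -1655357692 (G = (-47362 - 32085)*(-9*(-3 - 1*(-1))² + 20872) = -79447*(-9*(-3 + 1)² + 20872) = -79447*(-9*(-2)² + 20872) = -79447*(-9*4 + 20872) = -79447*(-36 + 20872) = -79447*20836 = -1655357692)
-G = -1*(-1655357692) = 1655357692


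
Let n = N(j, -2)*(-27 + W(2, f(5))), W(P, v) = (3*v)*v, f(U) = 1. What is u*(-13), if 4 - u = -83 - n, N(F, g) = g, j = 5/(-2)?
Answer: -1755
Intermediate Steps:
W(P, v) = 3*v²
j = -5/2 (j = 5*(-½) = -5/2 ≈ -2.5000)
n = 48 (n = -2*(-27 + 3*1²) = -2*(-27 + 3*1) = -2*(-27 + 3) = -2*(-24) = 48)
u = 135 (u = 4 - (-83 - 1*48) = 4 - (-83 - 48) = 4 - 1*(-131) = 4 + 131 = 135)
u*(-13) = 135*(-13) = -1755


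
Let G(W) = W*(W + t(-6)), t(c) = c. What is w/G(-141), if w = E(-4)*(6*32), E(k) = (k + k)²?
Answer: 4096/6909 ≈ 0.59285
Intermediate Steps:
G(W) = W*(-6 + W) (G(W) = W*(W - 6) = W*(-6 + W))
E(k) = 4*k² (E(k) = (2*k)² = 4*k²)
w = 12288 (w = (4*(-4)²)*(6*32) = (4*16)*192 = 64*192 = 12288)
w/G(-141) = 12288/((-141*(-6 - 141))) = 12288/((-141*(-147))) = 12288/20727 = 12288*(1/20727) = 4096/6909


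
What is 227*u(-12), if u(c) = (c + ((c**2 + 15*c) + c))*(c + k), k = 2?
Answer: 136200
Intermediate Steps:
u(c) = (2 + c)*(c**2 + 17*c) (u(c) = (c + ((c**2 + 15*c) + c))*(c + 2) = (c + (c**2 + 16*c))*(2 + c) = (c**2 + 17*c)*(2 + c) = (2 + c)*(c**2 + 17*c))
227*u(-12) = 227*(-12*(34 + (-12)**2 + 19*(-12))) = 227*(-12*(34 + 144 - 228)) = 227*(-12*(-50)) = 227*600 = 136200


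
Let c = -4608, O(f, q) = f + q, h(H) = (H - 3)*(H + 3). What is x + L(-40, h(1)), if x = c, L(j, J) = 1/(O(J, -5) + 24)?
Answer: -50687/11 ≈ -4607.9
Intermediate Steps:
h(H) = (-3 + H)*(3 + H)
L(j, J) = 1/(19 + J) (L(j, J) = 1/((J - 5) + 24) = 1/((-5 + J) + 24) = 1/(19 + J))
x = -4608
x + L(-40, h(1)) = -4608 + 1/(19 + (-9 + 1²)) = -4608 + 1/(19 + (-9 + 1)) = -4608 + 1/(19 - 8) = -4608 + 1/11 = -50687/11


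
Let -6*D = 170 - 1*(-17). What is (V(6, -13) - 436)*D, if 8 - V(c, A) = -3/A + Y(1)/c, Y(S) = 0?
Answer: 1041029/78 ≈ 13347.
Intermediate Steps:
D = -187/6 (D = -(170 - 1*(-17))/6 = -(170 + 17)/6 = -1/6*187 = -187/6 ≈ -31.167)
V(c, A) = 8 + 3/A (V(c, A) = 8 - (-3/A + 0/c) = 8 - (-3/A + 0) = 8 - (-3)/A = 8 + 3/A)
(V(6, -13) - 436)*D = ((8 + 3/(-13)) - 436)*(-187/6) = ((8 + 3*(-1/13)) - 436)*(-187/6) = ((8 - 3/13) - 436)*(-187/6) = (101/13 - 436)*(-187/6) = -5567/13*(-187/6) = 1041029/78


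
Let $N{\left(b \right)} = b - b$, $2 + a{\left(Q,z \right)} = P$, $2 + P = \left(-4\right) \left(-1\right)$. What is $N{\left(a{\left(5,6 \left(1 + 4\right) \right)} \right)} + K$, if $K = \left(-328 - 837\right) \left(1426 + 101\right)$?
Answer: $-1778955$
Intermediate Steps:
$P = 2$ ($P = -2 - -4 = -2 + 4 = 2$)
$a{\left(Q,z \right)} = 0$ ($a{\left(Q,z \right)} = -2 + 2 = 0$)
$K = -1778955$ ($K = \left(-1165\right) 1527 = -1778955$)
$N{\left(b \right)} = 0$
$N{\left(a{\left(5,6 \left(1 + 4\right) \right)} \right)} + K = 0 - 1778955 = -1778955$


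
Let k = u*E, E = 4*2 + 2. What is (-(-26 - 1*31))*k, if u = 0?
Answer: 0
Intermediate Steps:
E = 10 (E = 8 + 2 = 10)
k = 0 (k = 0*10 = 0)
(-(-26 - 1*31))*k = -(-26 - 1*31)*0 = -(-26 - 31)*0 = -1*(-57)*0 = 57*0 = 0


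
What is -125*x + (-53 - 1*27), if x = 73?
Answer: -9205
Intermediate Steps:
-125*x + (-53 - 1*27) = -125*73 + (-53 - 1*27) = -9125 + (-53 - 27) = -9125 - 80 = -9205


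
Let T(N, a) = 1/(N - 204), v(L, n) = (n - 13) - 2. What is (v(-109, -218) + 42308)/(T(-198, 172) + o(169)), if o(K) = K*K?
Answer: 16914150/11481521 ≈ 1.4732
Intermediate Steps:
o(K) = K²
v(L, n) = -15 + n (v(L, n) = (-13 + n) - 2 = -15 + n)
T(N, a) = 1/(-204 + N)
(v(-109, -218) + 42308)/(T(-198, 172) + o(169)) = ((-15 - 218) + 42308)/(1/(-204 - 198) + 169²) = (-233 + 42308)/(1/(-402) + 28561) = 42075/(-1/402 + 28561) = 42075/(11481521/402) = 42075*(402/11481521) = 16914150/11481521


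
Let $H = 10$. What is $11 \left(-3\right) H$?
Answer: $-330$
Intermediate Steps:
$11 \left(-3\right) H = 11 \left(-3\right) 10 = \left(-33\right) 10 = -330$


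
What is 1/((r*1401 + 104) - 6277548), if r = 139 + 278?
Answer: -1/5693227 ≈ -1.7565e-7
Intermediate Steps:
r = 417
1/((r*1401 + 104) - 6277548) = 1/((417*1401 + 104) - 6277548) = 1/((584217 + 104) - 6277548) = 1/(584321 - 6277548) = 1/(-5693227) = -1/5693227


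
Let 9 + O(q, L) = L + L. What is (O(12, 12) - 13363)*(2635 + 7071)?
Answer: -129555688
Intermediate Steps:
O(q, L) = -9 + 2*L (O(q, L) = -9 + (L + L) = -9 + 2*L)
(O(12, 12) - 13363)*(2635 + 7071) = ((-9 + 2*12) - 13363)*(2635 + 7071) = ((-9 + 24) - 13363)*9706 = (15 - 13363)*9706 = -13348*9706 = -129555688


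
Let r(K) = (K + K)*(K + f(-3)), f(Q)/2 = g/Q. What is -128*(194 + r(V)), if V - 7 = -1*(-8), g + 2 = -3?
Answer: -95232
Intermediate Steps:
g = -5 (g = -2 - 3 = -5)
f(Q) = -10/Q (f(Q) = 2*(-5/Q) = -10/Q)
V = 15 (V = 7 - 1*(-8) = 7 + 8 = 15)
r(K) = 2*K*(10/3 + K) (r(K) = (K + K)*(K - 10/(-3)) = (2*K)*(K - 10*(-⅓)) = (2*K)*(K + 10/3) = (2*K)*(10/3 + K) = 2*K*(10/3 + K))
-128*(194 + r(V)) = -128*(194 + (⅔)*15*(10 + 3*15)) = -128*(194 + (⅔)*15*(10 + 45)) = -128*(194 + (⅔)*15*55) = -128*(194 + 550) = -128*744 = -95232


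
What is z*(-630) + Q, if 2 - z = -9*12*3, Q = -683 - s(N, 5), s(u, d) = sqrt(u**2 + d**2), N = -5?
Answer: -206063 - 5*sqrt(2) ≈ -2.0607e+5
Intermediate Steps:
s(u, d) = sqrt(d**2 + u**2)
Q = -683 - 5*sqrt(2) (Q = -683 - sqrt(5**2 + (-5)**2) = -683 - sqrt(25 + 25) = -683 - sqrt(50) = -683 - 5*sqrt(2) ≈ -690.07)
z = 326 (z = 2 - (-9*12)*3 = 2 - (-108)*3 = 2 - 1*(-324) = 2 + 324 = 326)
z*(-630) + Q = 326*(-630) + (-683 - 5*sqrt(2)) = -205380 + (-683 - 5*sqrt(2)) = -206063 - 5*sqrt(2)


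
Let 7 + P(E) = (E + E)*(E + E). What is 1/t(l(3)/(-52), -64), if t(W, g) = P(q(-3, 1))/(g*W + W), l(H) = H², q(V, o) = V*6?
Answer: 567/67028 ≈ 0.0084592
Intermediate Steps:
q(V, o) = 6*V
P(E) = -7 + 4*E² (P(E) = -7 + (E + E)*(E + E) = -7 + (2*E)*(2*E) = -7 + 4*E²)
t(W, g) = 1289/(W + W*g) (t(W, g) = (-7 + 4*(6*(-3))²)/(g*W + W) = (-7 + 4*(-18)²)/(W*g + W) = (-7 + 4*324)/(W + W*g) = (-7 + 1296)/(W + W*g) = 1289/(W + W*g))
1/t(l(3)/(-52), -64) = 1/(1289/(((3²/(-52)))*(1 - 64))) = 1/(1289/((9*(-1/52))*(-63))) = 1/(1289*(-1/63)/(-9/52)) = 1/(1289*(-52/9)*(-1/63)) = 1/(67028/567) = 567/67028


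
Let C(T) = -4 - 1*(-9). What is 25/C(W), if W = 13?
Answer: 5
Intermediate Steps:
C(T) = 5 (C(T) = -4 + 9 = 5)
25/C(W) = 25/5 = 25*(⅕) = 5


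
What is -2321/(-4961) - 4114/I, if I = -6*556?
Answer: 1279655/752268 ≈ 1.7011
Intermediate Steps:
I = -3336
-2321/(-4961) - 4114/I = -2321/(-4961) - 4114/(-3336) = -2321*(-1/4961) - 4114*(-1/3336) = 211/451 + 2057/1668 = 1279655/752268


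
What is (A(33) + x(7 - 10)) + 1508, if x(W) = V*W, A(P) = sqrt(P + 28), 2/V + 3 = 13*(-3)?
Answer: 10557/7 + sqrt(61) ≈ 1516.0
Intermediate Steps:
V = -1/21 (V = 2/(-3 + 13*(-3)) = 2/(-3 - 39) = 2/(-42) = 2*(-1/42) = -1/21 ≈ -0.047619)
A(P) = sqrt(28 + P)
x(W) = -W/21
(A(33) + x(7 - 10)) + 1508 = (sqrt(28 + 33) - (7 - 10)/21) + 1508 = (sqrt(61) - 1/21*(-3)) + 1508 = (sqrt(61) + 1/7) + 1508 = (1/7 + sqrt(61)) + 1508 = 10557/7 + sqrt(61)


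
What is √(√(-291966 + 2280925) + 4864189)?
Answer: √(4864189 + 7*√40591) ≈ 2205.8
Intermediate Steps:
√(√(-291966 + 2280925) + 4864189) = √(√1988959 + 4864189) = √(7*√40591 + 4864189) = √(4864189 + 7*√40591)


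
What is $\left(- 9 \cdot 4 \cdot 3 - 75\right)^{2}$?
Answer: $33489$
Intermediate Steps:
$\left(- 9 \cdot 4 \cdot 3 - 75\right)^{2} = \left(\left(-9\right) 12 - 75\right)^{2} = \left(-108 - 75\right)^{2} = \left(-183\right)^{2} = 33489$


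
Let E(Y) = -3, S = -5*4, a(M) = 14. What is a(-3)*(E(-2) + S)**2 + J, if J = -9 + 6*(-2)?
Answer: 7385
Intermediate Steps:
J = -21 (J = -9 - 12 = -21)
S = -20
a(-3)*(E(-2) + S)**2 + J = 14*(-3 - 20)**2 - 21 = 14*(-23)**2 - 21 = 14*529 - 21 = 7406 - 21 = 7385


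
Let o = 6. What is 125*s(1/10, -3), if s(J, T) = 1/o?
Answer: 125/6 ≈ 20.833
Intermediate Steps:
s(J, T) = 1/6
125*s(1/10, -3) = 125*(1/6) = 125/6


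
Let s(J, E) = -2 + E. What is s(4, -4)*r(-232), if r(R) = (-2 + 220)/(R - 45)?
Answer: 1308/277 ≈ 4.7220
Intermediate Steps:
r(R) = 218/(-45 + R)
s(4, -4)*r(-232) = (-2 - 4)*(218/(-45 - 232)) = -1308/(-277) = -1308*(-1)/277 = -6*(-218/277) = 1308/277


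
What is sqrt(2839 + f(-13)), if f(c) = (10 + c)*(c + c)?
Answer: sqrt(2917) ≈ 54.009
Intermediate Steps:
f(c) = 2*c*(10 + c) (f(c) = (10 + c)*(2*c) = 2*c*(10 + c))
sqrt(2839 + f(-13)) = sqrt(2839 + 2*(-13)*(10 - 13)) = sqrt(2839 + 2*(-13)*(-3)) = sqrt(2839 + 78) = sqrt(2917)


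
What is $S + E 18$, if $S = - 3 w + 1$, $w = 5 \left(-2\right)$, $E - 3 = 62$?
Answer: $1201$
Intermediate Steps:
$E = 65$ ($E = 3 + 62 = 65$)
$w = -10$
$S = 31$ ($S = \left(-3\right) \left(-10\right) + 1 = 30 + 1 = 31$)
$S + E 18 = 31 + 65 \cdot 18 = 31 + 1170 = 1201$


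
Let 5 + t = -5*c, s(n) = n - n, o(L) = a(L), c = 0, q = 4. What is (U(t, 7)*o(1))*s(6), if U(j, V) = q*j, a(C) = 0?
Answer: 0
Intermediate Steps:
o(L) = 0
s(n) = 0
t = -5 (t = -5 - 5*0 = -5 + 0 = -5)
U(j, V) = 4*j
(U(t, 7)*o(1))*s(6) = ((4*(-5))*0)*0 = -20*0*0 = 0*0 = 0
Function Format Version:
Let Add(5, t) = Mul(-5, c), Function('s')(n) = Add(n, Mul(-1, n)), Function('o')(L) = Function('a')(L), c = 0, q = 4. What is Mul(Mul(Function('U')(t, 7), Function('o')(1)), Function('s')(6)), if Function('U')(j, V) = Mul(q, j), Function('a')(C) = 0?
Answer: 0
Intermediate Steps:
Function('o')(L) = 0
Function('s')(n) = 0
t = -5 (t = Add(-5, Mul(-5, 0)) = Add(-5, 0) = -5)
Function('U')(j, V) = Mul(4, j)
Mul(Mul(Function('U')(t, 7), Function('o')(1)), Function('s')(6)) = Mul(Mul(Mul(4, -5), 0), 0) = Mul(Mul(-20, 0), 0) = Mul(0, 0) = 0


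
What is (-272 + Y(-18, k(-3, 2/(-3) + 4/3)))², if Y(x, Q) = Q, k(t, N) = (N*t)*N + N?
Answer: 669124/9 ≈ 74347.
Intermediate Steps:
k(t, N) = N + t*N² (k(t, N) = t*N² + N = N + t*N²)
(-272 + Y(-18, k(-3, 2/(-3) + 4/3)))² = (-272 + (2/(-3) + 4/3)*(1 + (2/(-3) + 4/3)*(-3)))² = (-272 + (2*(-⅓) + 4*(⅓))*(1 + (2*(-⅓) + 4*(⅓))*(-3)))² = (-272 + (-⅔ + 4/3)*(1 + (-⅔ + 4/3)*(-3)))² = (-272 + 2*(1 + (⅔)*(-3))/3)² = (-272 + 2*(1 - 2)/3)² = (-272 + (⅔)*(-1))² = (-272 - ⅔)² = (-818/3)² = 669124/9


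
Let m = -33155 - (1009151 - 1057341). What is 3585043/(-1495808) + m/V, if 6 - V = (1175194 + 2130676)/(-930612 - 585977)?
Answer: 8515703471367387/4639025636608 ≈ 1835.7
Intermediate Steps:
V = 12405404/1516589 (V = 6 - (1175194 + 2130676)/(-930612 - 585977) = 6 - 3305870/(-1516589) = 6 - 3305870*(-1)/1516589 = 6 - 1*(-3305870/1516589) = 6 + 3305870/1516589 = 12405404/1516589 ≈ 8.1798)
m = 15035 (m = -33155 - 1*(-48190) = -33155 + 48190 = 15035)
3585043/(-1495808) + m/V = 3585043/(-1495808) + 15035/(12405404/1516589) = 3585043*(-1/1495808) + 15035*(1516589/12405404) = -3585043/1495808 + 22801915615/12405404 = 8515703471367387/4639025636608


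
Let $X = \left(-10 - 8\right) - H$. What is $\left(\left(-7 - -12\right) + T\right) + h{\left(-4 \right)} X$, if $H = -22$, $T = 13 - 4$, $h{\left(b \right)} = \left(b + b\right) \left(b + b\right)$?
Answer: $270$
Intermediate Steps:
$h{\left(b \right)} = 4 b^{2}$ ($h{\left(b \right)} = 2 b 2 b = 4 b^{2}$)
$T = 9$
$X = 4$ ($X = \left(-10 - 8\right) - -22 = -18 + 22 = 4$)
$\left(\left(-7 - -12\right) + T\right) + h{\left(-4 \right)} X = \left(\left(-7 - -12\right) + 9\right) + 4 \left(-4\right)^{2} \cdot 4 = \left(\left(-7 + 12\right) + 9\right) + 4 \cdot 16 \cdot 4 = \left(5 + 9\right) + 64 \cdot 4 = 14 + 256 = 270$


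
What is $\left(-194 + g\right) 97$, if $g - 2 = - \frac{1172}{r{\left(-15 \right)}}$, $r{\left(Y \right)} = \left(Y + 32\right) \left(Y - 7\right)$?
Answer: $- \frac{3425846}{187} \approx -18320.0$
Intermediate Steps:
$r{\left(Y \right)} = \left(-7 + Y\right) \left(32 + Y\right)$ ($r{\left(Y \right)} = \left(32 + Y\right) \left(-7 + Y\right) = \left(-7 + Y\right) \left(32 + Y\right)$)
$g = \frac{960}{187}$ ($g = 2 - \frac{1172}{-224 + \left(-15\right)^{2} + 25 \left(-15\right)} = 2 - \frac{1172}{-224 + 225 - 375} = 2 - \frac{1172}{-374} = 2 - - \frac{586}{187} = 2 + \frac{586}{187} = \frac{960}{187} \approx 5.1337$)
$\left(-194 + g\right) 97 = \left(-194 + \frac{960}{187}\right) 97 = \left(- \frac{35318}{187}\right) 97 = - \frac{3425846}{187}$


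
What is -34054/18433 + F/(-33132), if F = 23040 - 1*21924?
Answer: -95737363/50893513 ≈ -1.8811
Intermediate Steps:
F = 1116 (F = 23040 - 21924 = 1116)
-34054/18433 + F/(-33132) = -34054/18433 + 1116/(-33132) = -34054*1/18433 + 1116*(-1/33132) = -34054/18433 - 93/2761 = -95737363/50893513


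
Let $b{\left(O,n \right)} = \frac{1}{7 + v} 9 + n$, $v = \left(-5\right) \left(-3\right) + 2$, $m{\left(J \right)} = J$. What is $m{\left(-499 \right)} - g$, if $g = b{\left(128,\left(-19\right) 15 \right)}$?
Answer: $- \frac{1715}{8} \approx -214.38$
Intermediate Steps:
$v = 17$ ($v = 15 + 2 = 17$)
$b{\left(O,n \right)} = \frac{3}{8} + n$ ($b{\left(O,n \right)} = \frac{1}{7 + 17} \cdot 9 + n = \frac{1}{24} \cdot 9 + n = \frac{3}{8} + n$)
$g = - \frac{2277}{8}$ ($g = \frac{3}{8} - 285 = - \frac{2277}{8} \approx -284.63$)
$m{\left(-499 \right)} - g = -499 - - \frac{2277}{8} = -499 + \frac{2277}{8} = - \frac{1715}{8}$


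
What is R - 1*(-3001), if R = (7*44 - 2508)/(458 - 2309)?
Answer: 5557051/1851 ≈ 3002.2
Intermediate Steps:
R = 2200/1851 (R = (308 - 2508)/(-1851) = -2200*(-1/1851) = 2200/1851 ≈ 1.1885)
R - 1*(-3001) = 2200/1851 - 1*(-3001) = 2200/1851 + 3001 = 5557051/1851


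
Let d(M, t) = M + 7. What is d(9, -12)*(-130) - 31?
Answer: -2111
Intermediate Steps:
d(M, t) = 7 + M
d(9, -12)*(-130) - 31 = (7 + 9)*(-130) - 31 = 16*(-130) - 31 = -2080 - 31 = -2111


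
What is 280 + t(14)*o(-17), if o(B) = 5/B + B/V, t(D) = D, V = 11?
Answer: 47544/187 ≈ 254.25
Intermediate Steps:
o(B) = 5/B + B/11
280 + t(14)*o(-17) = 280 + 14*(5/(-17) + (1/11)*(-17)) = 280 + 14*(5*(-1/17) - 17/11) = 280 + 14*(-5/17 - 17/11) = 280 + 14*(-344/187) = 280 - 4816/187 = 47544/187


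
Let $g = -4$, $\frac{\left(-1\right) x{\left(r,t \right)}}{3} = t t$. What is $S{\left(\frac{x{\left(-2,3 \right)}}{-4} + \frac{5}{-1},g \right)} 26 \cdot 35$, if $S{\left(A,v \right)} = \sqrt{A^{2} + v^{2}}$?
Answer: $\frac{455 \sqrt{305}}{2} \approx 3973.1$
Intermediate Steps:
$x{\left(r,t \right)} = - 3 t^{2}$ ($x{\left(r,t \right)} = - 3 t t = - 3 t^{2}$)
$S{\left(\frac{x{\left(-2,3 \right)}}{-4} + \frac{5}{-1},g \right)} 26 \cdot 35 = \sqrt{\left(\frac{\left(-3\right) 3^{2}}{-4} + \frac{5}{-1}\right)^{2} + \left(-4\right)^{2}} \cdot 26 \cdot 35 = \sqrt{\left(\left(-3\right) 9 \left(- \frac{1}{4}\right) + 5 \left(-1\right)\right)^{2} + 16} \cdot 26 \cdot 35 = \sqrt{\left(\left(-27\right) \left(- \frac{1}{4}\right) - 5\right)^{2} + 16} \cdot 26 \cdot 35 = \sqrt{\left(\frac{27}{4} - 5\right)^{2} + 16} \cdot 26 \cdot 35 = \sqrt{\left(\frac{7}{4}\right)^{2} + 16} \cdot 26 \cdot 35 = \sqrt{\frac{49}{16} + 16} \cdot 26 \cdot 35 = \sqrt{\frac{305}{16}} \cdot 26 \cdot 35 = \frac{\sqrt{305}}{4} \cdot 26 \cdot 35 = \frac{13 \sqrt{305}}{2} \cdot 35 = \frac{455 \sqrt{305}}{2}$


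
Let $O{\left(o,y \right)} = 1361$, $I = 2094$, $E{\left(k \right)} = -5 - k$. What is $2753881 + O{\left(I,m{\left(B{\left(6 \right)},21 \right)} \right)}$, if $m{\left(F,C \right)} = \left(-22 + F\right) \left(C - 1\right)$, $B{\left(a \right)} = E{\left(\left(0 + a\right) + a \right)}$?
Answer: $2755242$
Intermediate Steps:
$B{\left(a \right)} = -5 - 2 a$ ($B{\left(a \right)} = -5 - \left(\left(0 + a\right) + a\right) = -5 - \left(a + a\right) = -5 - 2 a$)
$m{\left(F,C \right)} = \left(-1 + C\right) \left(-22 + F\right)$ ($m{\left(F,C \right)} = \left(-22 + F\right) \left(-1 + C\right) = \left(-1 + C\right) \left(-22 + F\right)$)
$2753881 + O{\left(I,m{\left(B{\left(6 \right)},21 \right)} \right)} = 2753881 + 1361 = 2755242$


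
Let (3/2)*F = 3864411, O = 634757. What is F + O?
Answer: 3211031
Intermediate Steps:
F = 2576274 (F = (⅔)*3864411 = 2576274)
F + O = 2576274 + 634757 = 3211031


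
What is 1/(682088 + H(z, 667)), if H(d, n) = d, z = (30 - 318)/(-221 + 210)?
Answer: 11/7503256 ≈ 1.4660e-6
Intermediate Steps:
z = 288/11 (z = -288/(-11) = -288*(-1/11) = 288/11 ≈ 26.182)
1/(682088 + H(z, 667)) = 1/(682088 + 288/11) = 1/(7503256/11) = 11/7503256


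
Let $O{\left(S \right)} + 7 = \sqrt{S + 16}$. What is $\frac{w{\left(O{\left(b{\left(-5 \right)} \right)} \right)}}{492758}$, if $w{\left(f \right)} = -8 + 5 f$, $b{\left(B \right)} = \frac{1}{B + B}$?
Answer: $- \frac{43}{492758} + \frac{\sqrt{1590}}{985516} \approx -4.6803 \cdot 10^{-5}$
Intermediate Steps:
$b{\left(B \right)} = \frac{1}{2 B}$
$O{\left(S \right)} = -7 + \sqrt{16 + S}$ ($O{\left(S \right)} = -7 + \sqrt{S + 16} = -7 + \sqrt{16 + S}$)
$\frac{w{\left(O{\left(b{\left(-5 \right)} \right)} \right)}}{492758} = \frac{-8 + 5 \left(-7 + \sqrt{16 + \frac{1}{2 \left(-5\right)}}\right)}{492758} = \left(-8 + 5 \left(-7 + \sqrt{16 + \frac{1}{2} \left(- \frac{1}{5}\right)}\right)\right) \frac{1}{492758} = \left(-8 + 5 \left(-7 + \sqrt{16 - \frac{1}{10}}\right)\right) \frac{1}{492758} = \left(-8 + 5 \left(-7 + \sqrt{\frac{159}{10}}\right)\right) \frac{1}{492758} = \left(-8 + 5 \left(-7 + \frac{\sqrt{1590}}{10}\right)\right) \frac{1}{492758} = \left(-8 - \left(35 - \frac{\sqrt{1590}}{2}\right)\right) \frac{1}{492758} = \left(-43 + \frac{\sqrt{1590}}{2}\right) \frac{1}{492758} = - \frac{43}{492758} + \frac{\sqrt{1590}}{985516}$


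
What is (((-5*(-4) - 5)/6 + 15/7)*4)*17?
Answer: 2210/7 ≈ 315.71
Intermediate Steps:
(((-5*(-4) - 5)/6 + 15/7)*4)*17 = (((20 - 5)*(1/6) + 15*(1/7))*4)*17 = ((15*(1/6) + 15/7)*4)*17 = ((5/2 + 15/7)*4)*17 = ((65/14)*4)*17 = (130/7)*17 = 2210/7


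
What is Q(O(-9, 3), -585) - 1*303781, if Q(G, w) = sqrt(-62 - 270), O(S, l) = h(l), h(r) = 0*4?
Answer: -303781 + 2*I*sqrt(83) ≈ -3.0378e+5 + 18.221*I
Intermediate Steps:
h(r) = 0
O(S, l) = 0
Q(G, w) = 2*I*sqrt(83) (Q(G, w) = sqrt(-332) = 2*I*sqrt(83))
Q(O(-9, 3), -585) - 1*303781 = 2*I*sqrt(83) - 1*303781 = 2*I*sqrt(83) - 303781 = -303781 + 2*I*sqrt(83)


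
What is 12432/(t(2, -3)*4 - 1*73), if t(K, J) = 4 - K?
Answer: -12432/65 ≈ -191.26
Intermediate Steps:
12432/(t(2, -3)*4 - 1*73) = 12432/((4 - 1*2)*4 - 1*73) = 12432/((4 - 2)*4 - 73) = 12432/(2*4 - 73) = 12432/(8 - 73) = 12432/(-65) = 12432*(-1/65) = -12432/65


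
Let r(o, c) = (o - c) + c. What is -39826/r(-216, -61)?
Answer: 19913/108 ≈ 184.38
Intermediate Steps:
r(o, c) = o
-39826/r(-216, -61) = -39826/(-216) = -39826*(-1/216) = 19913/108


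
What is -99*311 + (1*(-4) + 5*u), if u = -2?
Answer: -30803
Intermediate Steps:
-99*311 + (1*(-4) + 5*u) = -99*311 + (1*(-4) + 5*(-2)) = -30789 + (-4 - 10) = -30789 - 14 = -30803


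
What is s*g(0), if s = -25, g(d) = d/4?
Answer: 0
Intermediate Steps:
g(d) = d/4 (g(d) = d*(¼) = d/4)
s*g(0) = -25*0/4 = -25*0 = 0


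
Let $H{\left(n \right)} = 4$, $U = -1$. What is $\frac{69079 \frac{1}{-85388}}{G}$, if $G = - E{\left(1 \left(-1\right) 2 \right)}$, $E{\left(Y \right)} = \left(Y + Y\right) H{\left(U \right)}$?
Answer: $- \frac{69079}{1366208} \approx -0.050563$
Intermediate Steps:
$E{\left(Y \right)} = 8 Y$ ($E{\left(Y \right)} = \left(Y + Y\right) 4 = 2 Y 4 = 8 Y$)
$G = 16$ ($G = - 8 \cdot 1 \left(-1\right) 2 = - 8 \left(\left(-1\right) 2\right) = - 8 \left(-2\right) = \left(-1\right) \left(-16\right) = 16$)
$\frac{69079 \frac{1}{-85388}}{G} = \frac{69079 \frac{1}{-85388}}{16} = 69079 \left(- \frac{1}{85388}\right) \frac{1}{16} = \left(- \frac{69079}{85388}\right) \frac{1}{16} = - \frac{69079}{1366208}$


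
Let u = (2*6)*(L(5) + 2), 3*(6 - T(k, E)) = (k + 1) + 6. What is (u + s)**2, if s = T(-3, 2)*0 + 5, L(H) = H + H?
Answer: 22201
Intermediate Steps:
L(H) = 2*H
T(k, E) = 11/3 - k/3 (T(k, E) = 6 - ((k + 1) + 6)/3 = 6 - ((1 + k) + 6)/3 = 6 - (7 + k)/3 = 6 + (-7/3 - k/3) = 11/3 - k/3)
s = 5 (s = (11/3 - 1/3*(-3))*0 + 5 = (11/3 + 1)*0 + 5 = (14/3)*0 + 5 = 0 + 5 = 5)
u = 144 (u = (2*6)*(2*5 + 2) = 12*(10 + 2) = 12*12 = 144)
(u + s)**2 = (144 + 5)**2 = 149**2 = 22201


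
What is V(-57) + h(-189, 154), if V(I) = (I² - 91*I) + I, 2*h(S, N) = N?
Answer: 8456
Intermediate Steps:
h(S, N) = N/2
V(I) = I² - 90*I
V(-57) + h(-189, 154) = -57*(-90 - 57) + (½)*154 = -57*(-147) + 77 = 8379 + 77 = 8456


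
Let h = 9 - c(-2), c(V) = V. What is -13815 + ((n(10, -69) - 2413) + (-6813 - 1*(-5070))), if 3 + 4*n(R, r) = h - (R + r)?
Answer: -71817/4 ≈ -17954.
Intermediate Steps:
h = 11 (h = 9 - 1*(-2) = 9 + 2 = 11)
n(R, r) = 2 - R/4 - r/4 (n(R, r) = -¾ + (11 - (R + r))/4 = -¾ + (11 + (-R - r))/4 = -¾ + (11 - R - r)/4 = -¾ + (11/4 - R/4 - r/4) = 2 - R/4 - r/4)
-13815 + ((n(10, -69) - 2413) + (-6813 - 1*(-5070))) = -13815 + (((2 - ¼*10 - ¼*(-69)) - 2413) + (-6813 - 1*(-5070))) = -13815 + (((2 - 5/2 + 69/4) - 2413) + (-6813 + 5070)) = -13815 + ((67/4 - 2413) - 1743) = -13815 + (-9585/4 - 1743) = -13815 - 16557/4 = -71817/4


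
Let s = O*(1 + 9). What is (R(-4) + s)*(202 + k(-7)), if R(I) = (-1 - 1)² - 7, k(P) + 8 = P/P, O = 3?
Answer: 5265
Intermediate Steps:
s = 30 (s = 3*(1 + 9) = 3*10 = 30)
k(P) = -7 (k(P) = -8 + P/P = -8 + 1 = -7)
R(I) = -3 (R(I) = (-2)² - 7 = 4 - 7 = -3)
(R(-4) + s)*(202 + k(-7)) = (-3 + 30)*(202 - 7) = 27*195 = 5265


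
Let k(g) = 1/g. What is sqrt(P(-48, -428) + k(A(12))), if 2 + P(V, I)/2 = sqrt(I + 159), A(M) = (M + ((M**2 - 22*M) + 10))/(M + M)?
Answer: sqrt(-208 + 98*I*sqrt(269))/7 ≈ 3.7968 + 4.3198*I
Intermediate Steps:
A(M) = (10 + M**2 - 21*M)/(2*M) (A(M) = (M + (10 + M**2 - 22*M))/((2*M)) = (10 + M**2 - 21*M)*(1/(2*M)) = (10 + M**2 - 21*M)/(2*M))
P(V, I) = -4 + 2*sqrt(159 + I) (P(V, I) = -4 + 2*sqrt(I + 159) = -4 + 2*sqrt(159 + I))
sqrt(P(-48, -428) + k(A(12))) = sqrt((-4 + 2*sqrt(159 - 428)) + 1/((1/2)*(10 + 12*(-21 + 12))/12)) = sqrt((-4 + 2*sqrt(-269)) + 1/((1/2)*(1/12)*(10 + 12*(-9)))) = sqrt((-4 + 2*(I*sqrt(269))) + 1/((1/2)*(1/12)*(10 - 108))) = sqrt((-4 + 2*I*sqrt(269)) + 1/((1/2)*(1/12)*(-98))) = sqrt((-4 + 2*I*sqrt(269)) + 1/(-49/12)) = sqrt((-4 + 2*I*sqrt(269)) - 12/49) = sqrt(-208/49 + 2*I*sqrt(269))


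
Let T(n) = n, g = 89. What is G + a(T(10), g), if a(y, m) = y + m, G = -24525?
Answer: -24426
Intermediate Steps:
a(y, m) = m + y
G + a(T(10), g) = -24525 + (89 + 10) = -24525 + 99 = -24426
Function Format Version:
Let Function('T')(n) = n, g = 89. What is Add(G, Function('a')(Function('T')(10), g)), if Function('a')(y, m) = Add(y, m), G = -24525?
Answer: -24426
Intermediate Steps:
Function('a')(y, m) = Add(m, y)
Add(G, Function('a')(Function('T')(10), g)) = Add(-24525, Add(89, 10)) = Add(-24525, 99) = -24426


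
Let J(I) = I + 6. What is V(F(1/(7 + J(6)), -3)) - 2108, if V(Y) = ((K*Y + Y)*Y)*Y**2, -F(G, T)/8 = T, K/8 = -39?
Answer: -103184444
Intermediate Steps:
K = -312 (K = 8*(-39) = -312)
J(I) = 6 + I
F(G, T) = -8*T
V(Y) = -311*Y**4 (V(Y) = ((-312*Y + Y)*Y)*Y**2 = ((-311*Y)*Y)*Y**2 = (-311*Y**2)*Y**2 = -311*Y**4)
V(F(1/(7 + J(6)), -3)) - 2108 = -311*(-8*(-3))**4 - 2108 = -311*24**4 - 2108 = -311*331776 - 2108 = -103182336 - 2108 = -103184444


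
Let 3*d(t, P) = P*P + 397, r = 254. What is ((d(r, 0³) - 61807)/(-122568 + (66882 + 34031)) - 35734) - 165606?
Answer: -13079868076/64965 ≈ -2.0134e+5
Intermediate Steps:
d(t, P) = 397/3 + P²/3 (d(t, P) = (P*P + 397)/3 = (P² + 397)/3 = (397 + P²)/3 = 397/3 + P²/3)
((d(r, 0³) - 61807)/(-122568 + (66882 + 34031)) - 35734) - 165606 = (((397/3 + (0³)²/3) - 61807)/(-122568 + (66882 + 34031)) - 35734) - 165606 = (((397/3 + (⅓)*0²) - 61807)/(-122568 + 100913) - 35734) - 165606 = (((397/3 + (⅓)*0) - 61807)/(-21655) - 35734) - 165606 = (((397/3 + 0) - 61807)*(-1/21655) - 35734) - 165606 = ((397/3 - 61807)*(-1/21655) - 35734) - 165606 = (-185024/3*(-1/21655) - 35734) - 165606 = (185024/64965 - 35734) - 165606 = -2321274286/64965 - 165606 = -13079868076/64965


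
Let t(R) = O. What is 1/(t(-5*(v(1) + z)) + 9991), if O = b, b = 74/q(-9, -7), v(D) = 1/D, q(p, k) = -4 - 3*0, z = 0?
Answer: 2/19945 ≈ 0.00010028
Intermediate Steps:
q(p, k) = -4 (q(p, k) = -4 + 0 = -4)
b = -37/2 (b = 74/(-4) = 74*(-1/4) = -37/2 ≈ -18.500)
O = -37/2 ≈ -18.500
t(R) = -37/2
1/(t(-5*(v(1) + z)) + 9991) = 1/(-37/2 + 9991) = 1/(19945/2) = 2/19945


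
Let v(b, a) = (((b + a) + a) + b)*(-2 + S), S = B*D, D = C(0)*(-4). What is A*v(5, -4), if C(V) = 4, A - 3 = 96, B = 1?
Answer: -3564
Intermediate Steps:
A = 99 (A = 3 + 96 = 99)
D = -16 (D = 4*(-4) = -16)
S = -16 (S = 1*(-16) = -16)
v(b, a) = -36*a - 36*b (v(b, a) = (((b + a) + a) + b)*(-2 - 16) = (((a + b) + a) + b)*(-18) = ((b + 2*a) + b)*(-18) = (2*a + 2*b)*(-18) = -36*a - 36*b)
A*v(5, -4) = 99*(-36*(-4) - 36*5) = 99*(144 - 180) = 99*(-36) = -3564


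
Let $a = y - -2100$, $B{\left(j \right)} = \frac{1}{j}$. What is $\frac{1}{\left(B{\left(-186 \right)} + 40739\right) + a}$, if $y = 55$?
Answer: $\frac{186}{7978283} \approx 2.3313 \cdot 10^{-5}$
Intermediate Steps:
$a = 2155$ ($a = 55 - -2100 = 55 + 2100 = 2155$)
$\frac{1}{\left(B{\left(-186 \right)} + 40739\right) + a} = \frac{1}{\left(\frac{1}{-186} + 40739\right) + 2155} = \frac{1}{\left(- \frac{1}{186} + 40739\right) + 2155} = \frac{1}{\frac{7577453}{186} + 2155} = \frac{1}{\frac{7978283}{186}} = \frac{186}{7978283}$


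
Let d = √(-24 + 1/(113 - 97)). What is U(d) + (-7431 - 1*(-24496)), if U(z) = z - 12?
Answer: 17053 + I*√383/4 ≈ 17053.0 + 4.8926*I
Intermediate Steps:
d = I*√383/4 (d = √(-24 + 1/16) = √(-383/16) = I*√383/4 ≈ 4.8926*I)
U(z) = -12 + z
U(d) + (-7431 - 1*(-24496)) = (-12 + I*√383/4) + (-7431 - 1*(-24496)) = (-12 + I*√383/4) + (-7431 + 24496) = (-12 + I*√383/4) + 17065 = 17053 + I*√383/4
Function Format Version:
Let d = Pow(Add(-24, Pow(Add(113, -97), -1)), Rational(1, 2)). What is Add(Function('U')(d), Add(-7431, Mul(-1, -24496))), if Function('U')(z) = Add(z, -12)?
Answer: Add(17053, Mul(Rational(1, 4), I, Pow(383, Rational(1, 2)))) ≈ Add(17053., Mul(4.8926, I))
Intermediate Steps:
d = Mul(Rational(1, 4), I, Pow(383, Rational(1, 2))) (d = Pow(Add(-24, Pow(16, -1)), Rational(1, 2)) = Pow(Add(-24, Rational(1, 16)), Rational(1, 2)) = Pow(Rational(-383, 16), Rational(1, 2)) = Mul(Rational(1, 4), I, Pow(383, Rational(1, 2))) ≈ Mul(4.8926, I))
Function('U')(z) = Add(-12, z)
Add(Function('U')(d), Add(-7431, Mul(-1, -24496))) = Add(Add(-12, Mul(Rational(1, 4), I, Pow(383, Rational(1, 2)))), Add(-7431, Mul(-1, -24496))) = Add(Add(-12, Mul(Rational(1, 4), I, Pow(383, Rational(1, 2)))), Add(-7431, 24496)) = Add(Add(-12, Mul(Rational(1, 4), I, Pow(383, Rational(1, 2)))), 17065) = Add(17053, Mul(Rational(1, 4), I, Pow(383, Rational(1, 2))))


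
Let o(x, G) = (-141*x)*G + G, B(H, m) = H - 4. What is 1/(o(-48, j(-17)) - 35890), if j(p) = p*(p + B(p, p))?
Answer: 1/4336884 ≈ 2.3058e-7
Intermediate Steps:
B(H, m) = -4 + H
j(p) = p*(-4 + 2*p) (j(p) = p*(p + (-4 + p)) = p*(-4 + 2*p))
o(x, G) = G - 141*G*x (o(x, G) = -141*G*x + G = G - 141*G*x)
1/(o(-48, j(-17)) - 35890) = 1/((2*(-17)*(-2 - 17))*(1 - 141*(-48)) - 35890) = 1/((2*(-17)*(-19))*(1 + 6768) - 35890) = 1/(646*6769 - 35890) = 1/(4372774 - 35890) = 1/4336884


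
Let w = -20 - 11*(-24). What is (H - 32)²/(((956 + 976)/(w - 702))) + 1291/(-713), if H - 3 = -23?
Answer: -9624959/14973 ≈ -642.82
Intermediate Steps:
H = -20 (H = 3 - 23 = -20)
w = 244 (w = -20 + 264 = 244)
(H - 32)²/(((956 + 976)/(w - 702))) + 1291/(-713) = (-20 - 32)²/(((956 + 976)/(244 - 702))) + 1291/(-713) = (-52)²/((1932/(-458))) + 1291*(-1/713) = 2704/((1932*(-1/458))) - 1291/713 = 2704/(-966/229) - 1291/713 = 2704*(-229/966) - 1291/713 = -309608/483 - 1291/713 = -9624959/14973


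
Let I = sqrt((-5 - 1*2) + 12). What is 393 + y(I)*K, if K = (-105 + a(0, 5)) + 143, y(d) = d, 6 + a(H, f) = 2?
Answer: 393 + 34*sqrt(5) ≈ 469.03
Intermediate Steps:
a(H, f) = -4 (a(H, f) = -6 + 2 = -4)
I = sqrt(5) (I = sqrt((-5 - 2) + 12) = sqrt(-7 + 12) = sqrt(5) ≈ 2.2361)
K = 34 (K = (-105 - 4) + 143 = -109 + 143 = 34)
393 + y(I)*K = 393 + sqrt(5)*34 = 393 + 34*sqrt(5)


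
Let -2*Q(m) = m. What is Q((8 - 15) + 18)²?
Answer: 121/4 ≈ 30.250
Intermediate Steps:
Q(m) = -m/2
Q((8 - 15) + 18)² = (-((8 - 15) + 18)/2)² = (-(-7 + 18)/2)² = (-½*11)² = (-11/2)² = 121/4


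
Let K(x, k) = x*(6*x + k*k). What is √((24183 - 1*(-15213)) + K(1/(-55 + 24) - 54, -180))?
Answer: 9*I*√20094774/31 ≈ 1301.4*I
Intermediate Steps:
K(x, k) = x*(k² + 6*x) (K(x, k) = x*(6*x + k²) = x*(k² + 6*x))
√((24183 - 1*(-15213)) + K(1/(-55 + 24) - 54, -180)) = √((24183 - 1*(-15213)) + (1/(-55 + 24) - 54)*((-180)² + 6*(1/(-55 + 24) - 54))) = √((24183 + 15213) + (1/(-31) - 54)*(32400 + 6*(1/(-31) - 54))) = √(39396 + (-1/31 - 54)*(32400 + 6*(-1/31 - 54))) = √(39396 - 1675*(32400 + 6*(-1675/31))/31) = √(39396 - 1675*(32400 - 10050/31)/31) = √(39396 - 1675/31*994350/31) = √(39396 - 1665536250/961) = √(-1627676694/961) = 9*I*√20094774/31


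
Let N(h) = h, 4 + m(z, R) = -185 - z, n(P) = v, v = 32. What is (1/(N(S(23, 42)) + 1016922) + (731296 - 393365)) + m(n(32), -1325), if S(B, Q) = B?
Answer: 343432495951/1016945 ≈ 3.3771e+5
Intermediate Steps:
n(P) = 32
m(z, R) = -189 - z (m(z, R) = -4 + (-185 - z) = -189 - z)
(1/(N(S(23, 42)) + 1016922) + (731296 - 393365)) + m(n(32), -1325) = (1/(23 + 1016922) + (731296 - 393365)) + (-189 - 1*32) = (1/1016945 + 337931) + (-189 - 32) = (1/1016945 + 337931) - 221 = 343657240796/1016945 - 221 = 343432495951/1016945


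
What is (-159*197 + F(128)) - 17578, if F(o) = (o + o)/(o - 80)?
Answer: -146687/3 ≈ -48896.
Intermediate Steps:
F(o) = 2*o/(-80 + o) (F(o) = (2*o)/(-80 + o) = 2*o/(-80 + o))
(-159*197 + F(128)) - 17578 = (-159*197 + 2*128/(-80 + 128)) - 17578 = (-31323 + 2*128/48) - 17578 = (-31323 + 2*128*(1/48)) - 17578 = (-31323 + 16/3) - 17578 = -93953/3 - 17578 = -146687/3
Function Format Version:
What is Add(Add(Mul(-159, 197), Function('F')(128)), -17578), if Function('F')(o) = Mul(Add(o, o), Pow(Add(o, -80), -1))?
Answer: Rational(-146687, 3) ≈ -48896.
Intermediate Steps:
Function('F')(o) = Mul(2, o, Pow(Add(-80, o), -1)) (Function('F')(o) = Mul(Mul(2, o), Pow(Add(-80, o), -1)) = Mul(2, o, Pow(Add(-80, o), -1)))
Add(Add(Mul(-159, 197), Function('F')(128)), -17578) = Add(Add(Mul(-159, 197), Mul(2, 128, Pow(Add(-80, 128), -1))), -17578) = Add(Add(-31323, Mul(2, 128, Pow(48, -1))), -17578) = Add(Add(-31323, Mul(2, 128, Rational(1, 48))), -17578) = Add(Add(-31323, Rational(16, 3)), -17578) = Add(Rational(-93953, 3), -17578) = Rational(-146687, 3)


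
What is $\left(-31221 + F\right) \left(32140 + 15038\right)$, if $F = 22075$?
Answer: $-431489988$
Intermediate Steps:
$\left(-31221 + F\right) \left(32140 + 15038\right) = \left(-31221 + 22075\right) \left(32140 + 15038\right) = \left(-9146\right) 47178 = -431489988$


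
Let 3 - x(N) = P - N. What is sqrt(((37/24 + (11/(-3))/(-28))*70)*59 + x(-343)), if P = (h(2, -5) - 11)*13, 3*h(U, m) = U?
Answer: sqrt(26809)/2 ≈ 81.867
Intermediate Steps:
h(U, m) = U/3
P = -403/3 (P = ((1/3)*2 - 11)*13 = (2/3 - 11)*13 = -31/3*13 = -403/3 ≈ -134.33)
x(N) = 412/3 + N (x(N) = 3 - (-403/3 - N) = 3 + (403/3 + N) = 412/3 + N)
sqrt(((37/24 + (11/(-3))/(-28))*70)*59 + x(-343)) = sqrt(((37/24 + (11/(-3))/(-28))*70)*59 + (412/3 - 343)) = sqrt(((37*(1/24) + (11*(-1/3))*(-1/28))*70)*59 - 617/3) = sqrt(((37/24 - 11/3*(-1/28))*70)*59 - 617/3) = sqrt(((37/24 + 11/84)*70)*59 - 617/3) = sqrt(((281/168)*70)*59 - 617/3) = sqrt((1405/12)*59 - 617/3) = sqrt(82895/12 - 617/3) = sqrt(26809/4) = sqrt(26809)/2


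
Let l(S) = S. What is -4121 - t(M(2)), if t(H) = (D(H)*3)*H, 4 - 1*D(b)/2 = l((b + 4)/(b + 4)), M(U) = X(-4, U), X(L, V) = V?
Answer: -4157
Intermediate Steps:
M(U) = U
D(b) = 6 (D(b) = 8 - 2*(b + 4)/(b + 4) = 8 - 2*(4 + b)/(4 + b) = 8 - 2*1 = 8 - 2 = 6)
t(H) = 18*H (t(H) = (6*3)*H = 18*H)
-4121 - t(M(2)) = -4121 - 18*2 = -4121 - 1*36 = -4121 - 36 = -4157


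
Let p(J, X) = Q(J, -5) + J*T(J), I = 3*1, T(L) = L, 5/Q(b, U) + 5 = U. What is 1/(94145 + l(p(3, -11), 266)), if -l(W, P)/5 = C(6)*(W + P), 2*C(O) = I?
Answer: 4/368345 ≈ 1.0859e-5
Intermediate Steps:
Q(b, U) = 5/(-5 + U)
I = 3
C(O) = 3/2 (C(O) = (½)*3 = 3/2)
p(J, X) = -½ + J² (p(J, X) = 5/(-5 - 5) + J*J = 5/(-10) + J² = 5*(-⅒) + J² = -½ + J²)
l(W, P) = -15*P/2 - 15*W/2 (l(W, P) = -15*(W + P)/2 = -15*(P + W)/2 = -5*(3*P/2 + 3*W/2) = -15*P/2 - 15*W/2)
1/(94145 + l(p(3, -11), 266)) = 1/(94145 + (-15/2*266 - 15*(-½ + 3²)/2)) = 1/(94145 + (-1995 - 15*(-½ + 9)/2)) = 1/(94145 + (-1995 - 15/2*17/2)) = 1/(94145 + (-1995 - 255/4)) = 1/(94145 - 8235/4) = 1/(368345/4) = 4/368345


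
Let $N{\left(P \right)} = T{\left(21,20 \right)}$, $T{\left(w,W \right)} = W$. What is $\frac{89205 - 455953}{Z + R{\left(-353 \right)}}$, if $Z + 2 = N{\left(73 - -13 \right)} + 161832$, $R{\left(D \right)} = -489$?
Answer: $- \frac{366748}{161361} \approx -2.2728$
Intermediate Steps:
$N{\left(P \right)} = 20$
$Z = 161850$ ($Z = -2 + \left(20 + 161832\right) = -2 + 161852 = 161850$)
$\frac{89205 - 455953}{Z + R{\left(-353 \right)}} = \frac{89205 - 455953}{161850 - 489} = - \frac{366748}{161361}$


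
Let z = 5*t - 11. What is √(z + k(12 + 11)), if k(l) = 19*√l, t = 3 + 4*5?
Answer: √(104 + 19*√23) ≈ 13.969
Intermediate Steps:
t = 23 (t = 3 + 20 = 23)
z = 104 (z = 5*23 - 11 = 115 - 11 = 104)
√(z + k(12 + 11)) = √(104 + 19*√(12 + 11)) = √(104 + 19*√23)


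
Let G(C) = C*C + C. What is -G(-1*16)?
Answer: -240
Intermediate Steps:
G(C) = C + C² (G(C) = C² + C = C + C²)
-G(-1*16) = -(-1*16)*(1 - 1*16) = -(-16)*(1 - 16) = -(-16)*(-15) = -1*240 = -240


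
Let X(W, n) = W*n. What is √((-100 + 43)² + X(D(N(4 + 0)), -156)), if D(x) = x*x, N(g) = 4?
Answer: √753 ≈ 27.441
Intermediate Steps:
D(x) = x²
√((-100 + 43)² + X(D(N(4 + 0)), -156)) = √((-100 + 43)² + 4²*(-156)) = √((-57)² + 16*(-156)) = √(3249 - 2496) = √753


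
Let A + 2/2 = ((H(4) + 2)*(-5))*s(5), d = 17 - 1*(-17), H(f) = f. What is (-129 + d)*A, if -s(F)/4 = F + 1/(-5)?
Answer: -54625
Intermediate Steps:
s(F) = 4/5 - 4*F (s(F) = -4*(F + 1/(-5)) = -4*(F - 1/5) = -4*(-1/5 + F) = 4/5 - 4*F)
d = 34 (d = 17 + 17 = 34)
A = 575 (A = -1 + ((4 + 2)*(-5))*(4/5 - 4*5) = -1 + (6*(-5))*(4/5 - 20) = -1 - 30*(-96/5) = -1 + 576 = 575)
(-129 + d)*A = (-129 + 34)*575 = -95*575 = -54625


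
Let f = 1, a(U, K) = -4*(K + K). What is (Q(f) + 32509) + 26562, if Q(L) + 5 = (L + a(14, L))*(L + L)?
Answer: 59052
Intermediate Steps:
a(U, K) = -8*K
Q(L) = -5 - 14*L² (Q(L) = -5 + (L - 8*L)*(L + L) = -5 + (-7*L)*(2*L) = -5 - 14*L²)
(Q(f) + 32509) + 26562 = ((-5 - 14*1²) + 32509) + 26562 = ((-5 - 14*1) + 32509) + 26562 = ((-5 - 14) + 32509) + 26562 = (-19 + 32509) + 26562 = 32490 + 26562 = 59052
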